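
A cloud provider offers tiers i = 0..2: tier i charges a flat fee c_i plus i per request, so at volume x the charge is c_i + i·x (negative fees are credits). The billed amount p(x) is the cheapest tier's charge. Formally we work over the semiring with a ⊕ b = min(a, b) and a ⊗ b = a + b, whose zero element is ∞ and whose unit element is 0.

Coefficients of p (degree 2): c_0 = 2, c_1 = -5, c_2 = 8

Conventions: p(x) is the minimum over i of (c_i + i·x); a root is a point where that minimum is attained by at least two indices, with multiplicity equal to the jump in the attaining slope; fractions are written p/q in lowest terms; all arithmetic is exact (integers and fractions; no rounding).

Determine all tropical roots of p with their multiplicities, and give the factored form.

hull edge (i=0, c=2) to (i=1, c=-5): slope -7, span 1
hull edge (i=1, c=-5) to (i=2, c=8): slope 13, span 1
Factored form: p(x) = 8 ⊗ (x ⊕ (-13)) ⊗ (x ⊕ 7)
Answer: roots = -13 (mult 1), 7 (mult 1)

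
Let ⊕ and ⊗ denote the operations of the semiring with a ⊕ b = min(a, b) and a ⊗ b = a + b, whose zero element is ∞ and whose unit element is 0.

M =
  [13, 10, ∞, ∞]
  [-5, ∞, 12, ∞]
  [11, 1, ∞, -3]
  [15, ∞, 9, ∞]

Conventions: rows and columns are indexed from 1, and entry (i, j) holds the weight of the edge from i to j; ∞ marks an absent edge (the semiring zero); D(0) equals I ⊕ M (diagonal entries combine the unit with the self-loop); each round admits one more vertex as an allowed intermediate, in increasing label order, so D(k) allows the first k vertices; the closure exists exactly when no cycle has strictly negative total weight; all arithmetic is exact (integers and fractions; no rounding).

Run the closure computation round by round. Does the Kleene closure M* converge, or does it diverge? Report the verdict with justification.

D(0):
  [0, 10, ∞, ∞]
  [-5, 0, 12, ∞]
  [11, 1, 0, -3]
  [15, ∞, 9, 0]
D(1):
  [0, 10, ∞, ∞]
  [-5, 0, 12, ∞]
  [11, 1, 0, -3]
  [15, 25, 9, 0]
D(2):
  [0, 10, 22, ∞]
  [-5, 0, 12, ∞]
  [-4, 1, 0, -3]
  [15, 25, 9, 0]
D(3):
  [0, 10, 22, 19]
  [-5, 0, 12, 9]
  [-4, 1, 0, -3]
  [5, 10, 9, 0]
D(4):
  [0, 10, 22, 19]
  [-5, 0, 12, 9]
  [-4, 1, 0, -3]
  [5, 10, 9, 0]
Key observation: every diagonal entry stays at the unit through all rounds, so no improving cycle exists.
Answer: CONVERGES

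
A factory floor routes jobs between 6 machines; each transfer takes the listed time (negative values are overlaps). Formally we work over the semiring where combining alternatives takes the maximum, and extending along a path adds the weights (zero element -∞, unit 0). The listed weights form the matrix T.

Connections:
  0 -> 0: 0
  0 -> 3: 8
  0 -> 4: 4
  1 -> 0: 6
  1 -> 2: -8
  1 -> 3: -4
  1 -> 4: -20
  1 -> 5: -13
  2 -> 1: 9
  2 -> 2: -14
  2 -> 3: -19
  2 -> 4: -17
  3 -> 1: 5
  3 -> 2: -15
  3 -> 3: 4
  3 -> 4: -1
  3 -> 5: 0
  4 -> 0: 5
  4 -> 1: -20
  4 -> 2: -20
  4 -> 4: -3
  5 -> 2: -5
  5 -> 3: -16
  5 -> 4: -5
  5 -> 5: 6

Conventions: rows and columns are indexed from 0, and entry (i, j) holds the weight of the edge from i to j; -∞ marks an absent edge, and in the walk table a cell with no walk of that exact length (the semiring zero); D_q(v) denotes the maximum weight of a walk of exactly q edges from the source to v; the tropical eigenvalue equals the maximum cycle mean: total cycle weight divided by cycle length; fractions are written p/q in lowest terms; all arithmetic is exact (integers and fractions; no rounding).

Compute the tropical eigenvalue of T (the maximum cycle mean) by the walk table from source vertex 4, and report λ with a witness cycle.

q=0: [-∞, -∞, -∞, -∞, 0, -∞]
q=1: [5, -20, -20, -∞, -3, -∞]
q=2: [5, -11, -23, 13, 9, -33]
q=3: [14, 18, -2, 17, 12, 13]
q=4: [24, 22, 10, 22, 18, 19]
q=5: [28, 27, 14, 32, 28, 25]
q=6: [33, 37, 20, 36, 32, 32]
Optimal cycle mean attained by: cycle 0->3->1->0, total 8 + 5 + 6, length 3.
Answer: λ = 19/3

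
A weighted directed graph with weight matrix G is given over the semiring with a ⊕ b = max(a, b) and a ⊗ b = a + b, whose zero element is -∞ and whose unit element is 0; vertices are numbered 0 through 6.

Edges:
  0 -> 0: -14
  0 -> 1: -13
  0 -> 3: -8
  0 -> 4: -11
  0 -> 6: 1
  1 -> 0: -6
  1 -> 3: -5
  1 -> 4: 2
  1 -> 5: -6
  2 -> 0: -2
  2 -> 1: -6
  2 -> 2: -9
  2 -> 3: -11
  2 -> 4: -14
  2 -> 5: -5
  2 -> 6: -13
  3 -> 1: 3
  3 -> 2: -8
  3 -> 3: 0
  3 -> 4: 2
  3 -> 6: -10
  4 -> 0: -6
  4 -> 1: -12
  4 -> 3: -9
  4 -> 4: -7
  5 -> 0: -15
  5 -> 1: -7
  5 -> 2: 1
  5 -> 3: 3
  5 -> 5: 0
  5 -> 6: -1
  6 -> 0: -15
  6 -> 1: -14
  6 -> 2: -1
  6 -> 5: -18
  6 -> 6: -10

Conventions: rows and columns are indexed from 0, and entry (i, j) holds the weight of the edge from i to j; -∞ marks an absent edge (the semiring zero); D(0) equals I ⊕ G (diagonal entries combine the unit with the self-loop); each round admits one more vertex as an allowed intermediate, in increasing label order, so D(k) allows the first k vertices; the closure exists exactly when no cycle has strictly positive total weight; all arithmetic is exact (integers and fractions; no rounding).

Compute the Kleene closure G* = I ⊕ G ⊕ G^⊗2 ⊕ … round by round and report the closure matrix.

D(0):
  [0, -13, -∞, -8, -11, -∞, 1]
  [-6, 0, -∞, -5, 2, -6, -∞]
  [-2, -6, 0, -11, -14, -5, -13]
  [-∞, 3, -8, 0, 2, -∞, -10]
  [-6, -12, -∞, -9, 0, -∞, -∞]
  [-15, -7, 1, 3, -∞, 0, -1]
  [-15, -14, -1, -∞, -∞, -18, 0]
D(1):
  [0, -13, -∞, -8, -11, -∞, 1]
  [-6, 0, -∞, -5, 2, -6, -5]
  [-2, -6, 0, -10, -13, -5, -1]
  [-∞, 3, -8, 0, 2, -∞, -10]
  [-6, -12, -∞, -9, 0, -∞, -5]
  [-15, -7, 1, 3, -26, 0, -1]
  [-15, -14, -1, -23, -26, -18, 0]
D(2):
  [0, -13, -∞, -8, -11, -19, 1]
  [-6, 0, -∞, -5, 2, -6, -5]
  [-2, -6, 0, -10, -4, -5, -1]
  [-3, 3, -8, 0, 5, -3, -2]
  [-6, -12, -∞, -9, 0, -18, -5]
  [-13, -7, 1, 3, -5, 0, -1]
  [-15, -14, -1, -19, -12, -18, 0]
D(3):
  [0, -13, -∞, -8, -11, -19, 1]
  [-6, 0, -∞, -5, 2, -6, -5]
  [-2, -6, 0, -10, -4, -5, -1]
  [-3, 3, -8, 0, 5, -3, -2]
  [-6, -12, -∞, -9, 0, -18, -5]
  [-1, -5, 1, 3, -3, 0, 0]
  [-3, -7, -1, -11, -5, -6, 0]
D(4):
  [0, -5, -16, -8, -3, -11, 1]
  [-6, 0, -13, -5, 2, -6, -5]
  [-2, -6, 0, -10, -4, -5, -1]
  [-3, 3, -8, 0, 5, -3, -2]
  [-6, -6, -17, -9, 0, -12, -5]
  [0, 6, 1, 3, 8, 0, 1]
  [-3, -7, -1, -11, -5, -6, 0]
D(5):
  [0, -5, -16, -8, -3, -11, 1]
  [-4, 0, -13, -5, 2, -6, -3]
  [-2, -6, 0, -10, -4, -5, -1]
  [-1, 3, -8, 0, 5, -3, 0]
  [-6, -6, -17, -9, 0, -12, -5]
  [2, 6, 1, 3, 8, 0, 3]
  [-3, -7, -1, -11, -5, -6, 0]
D(6):
  [0, -5, -10, -8, -3, -11, 1]
  [-4, 0, -5, -3, 2, -6, -3]
  [-2, 1, 0, -2, 3, -5, -1]
  [-1, 3, -2, 0, 5, -3, 0]
  [-6, -6, -11, -9, 0, -12, -5]
  [2, 6, 1, 3, 8, 0, 3]
  [-3, 0, -1, -3, 2, -6, 0]
D(7):
  [0, 1, 0, -2, 3, -5, 1]
  [-4, 0, -4, -3, 2, -6, -3]
  [-2, 1, 0, -2, 3, -5, -1]
  [-1, 3, -1, 0, 5, -3, 0]
  [-6, -5, -6, -8, 0, -11, -5]
  [2, 6, 2, 3, 8, 0, 3]
  [-3, 0, -1, -3, 2, -6, 0]
Answer: G* = [[0, 1, 0, -2, 3, -5, 1], [-4, 0, -4, -3, 2, -6, -3], [-2, 1, 0, -2, 3, -5, -1], [-1, 3, -1, 0, 5, -3, 0], [-6, -5, -6, -8, 0, -11, -5], [2, 6, 2, 3, 8, 0, 3], [-3, 0, -1, -3, 2, -6, 0]]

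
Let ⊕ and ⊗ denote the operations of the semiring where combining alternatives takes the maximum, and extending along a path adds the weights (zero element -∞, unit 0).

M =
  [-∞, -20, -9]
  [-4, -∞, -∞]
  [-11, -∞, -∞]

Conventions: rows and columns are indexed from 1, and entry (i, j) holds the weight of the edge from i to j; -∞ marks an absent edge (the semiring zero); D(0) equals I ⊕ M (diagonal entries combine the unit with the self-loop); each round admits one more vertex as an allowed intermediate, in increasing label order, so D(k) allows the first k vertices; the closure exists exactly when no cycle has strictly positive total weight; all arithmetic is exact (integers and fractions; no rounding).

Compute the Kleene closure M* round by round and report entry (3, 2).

D(0):
  [0, -20, -9]
  [-4, 0, -∞]
  [-11, -∞, 0]
D(1):
  [0, -20, -9]
  [-4, 0, -13]
  [-11, -31, 0]
D(2):
  [0, -20, -9]
  [-4, 0, -13]
  [-11, -31, 0]
D(3):
  [0, -20, -9]
  [-4, 0, -13]
  [-11, -31, 0]
Answer: M*[3][2] = -31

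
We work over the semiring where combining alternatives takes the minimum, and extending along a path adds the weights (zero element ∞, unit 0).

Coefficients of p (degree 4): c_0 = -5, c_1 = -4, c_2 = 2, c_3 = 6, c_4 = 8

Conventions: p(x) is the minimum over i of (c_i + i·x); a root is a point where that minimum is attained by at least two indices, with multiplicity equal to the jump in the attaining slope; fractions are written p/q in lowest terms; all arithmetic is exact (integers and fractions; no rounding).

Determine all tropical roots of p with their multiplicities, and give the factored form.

hull edge (i=0, c=-5) to (i=1, c=-4): slope 1, span 1
hull edge (i=1, c=-4) to (i=4, c=8): slope 4, span 3
Factored form: p(x) = 8 ⊗ (x ⊕ (-4)) ⊗ (x ⊕ (-4)) ⊗ (x ⊕ (-4)) ⊗ (x ⊕ (-1))
Answer: roots = -4 (mult 3), -1 (mult 1)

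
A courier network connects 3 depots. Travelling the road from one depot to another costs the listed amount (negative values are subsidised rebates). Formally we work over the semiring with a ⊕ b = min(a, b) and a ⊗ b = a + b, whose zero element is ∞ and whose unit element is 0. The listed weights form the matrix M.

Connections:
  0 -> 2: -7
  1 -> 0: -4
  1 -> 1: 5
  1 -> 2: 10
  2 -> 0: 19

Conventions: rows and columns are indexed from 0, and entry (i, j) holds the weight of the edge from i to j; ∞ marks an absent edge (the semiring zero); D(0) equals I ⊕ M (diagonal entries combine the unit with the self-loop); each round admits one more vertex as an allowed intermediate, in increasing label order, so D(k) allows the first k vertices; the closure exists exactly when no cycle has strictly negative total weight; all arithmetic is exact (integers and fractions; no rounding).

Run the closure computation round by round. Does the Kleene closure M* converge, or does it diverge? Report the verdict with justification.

D(0):
  [0, ∞, -7]
  [-4, 0, 10]
  [19, ∞, 0]
D(1):
  [0, ∞, -7]
  [-4, 0, -11]
  [19, ∞, 0]
D(2):
  [0, ∞, -7]
  [-4, 0, -11]
  [19, ∞, 0]
D(3):
  [0, ∞, -7]
  [-4, 0, -11]
  [19, ∞, 0]
Key observation: every diagonal entry stays at the unit through all rounds, so no improving cycle exists.
Answer: CONVERGES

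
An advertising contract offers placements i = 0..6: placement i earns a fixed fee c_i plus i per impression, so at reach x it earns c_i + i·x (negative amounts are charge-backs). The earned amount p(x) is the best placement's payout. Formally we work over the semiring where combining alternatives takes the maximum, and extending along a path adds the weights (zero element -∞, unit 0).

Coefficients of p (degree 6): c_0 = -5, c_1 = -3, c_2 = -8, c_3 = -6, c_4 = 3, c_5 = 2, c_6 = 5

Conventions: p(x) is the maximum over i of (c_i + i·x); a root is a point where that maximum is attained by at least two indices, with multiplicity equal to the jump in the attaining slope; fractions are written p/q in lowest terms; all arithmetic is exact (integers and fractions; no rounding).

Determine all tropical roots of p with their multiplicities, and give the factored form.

hull edge (i=0, c=-5) to (i=4, c=3): slope 2, span 4
hull edge (i=4, c=3) to (i=6, c=5): slope 1, span 2
Factored form: p(x) = 5 ⊗ (x ⊕ (-2)) ⊗ (x ⊕ (-2)) ⊗ (x ⊕ (-2)) ⊗ (x ⊕ (-2)) ⊗ (x ⊕ (-1)) ⊗ (x ⊕ (-1))
Answer: roots = -2 (mult 4), -1 (mult 2)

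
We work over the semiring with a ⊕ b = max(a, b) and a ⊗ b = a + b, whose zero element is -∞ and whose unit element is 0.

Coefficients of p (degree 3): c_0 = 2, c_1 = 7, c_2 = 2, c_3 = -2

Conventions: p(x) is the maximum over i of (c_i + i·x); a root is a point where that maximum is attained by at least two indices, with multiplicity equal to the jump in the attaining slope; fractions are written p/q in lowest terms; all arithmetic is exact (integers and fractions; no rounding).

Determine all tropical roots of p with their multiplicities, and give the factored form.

hull edge (i=0, c=2) to (i=1, c=7): slope 5, span 1
hull edge (i=1, c=7) to (i=3, c=-2): slope -9/2, span 2
Factored form: p(x) = -2 ⊗ (x ⊕ (-5)) ⊗ (x ⊕ 9/2) ⊗ (x ⊕ 9/2)
Answer: roots = -5 (mult 1), 9/2 (mult 2)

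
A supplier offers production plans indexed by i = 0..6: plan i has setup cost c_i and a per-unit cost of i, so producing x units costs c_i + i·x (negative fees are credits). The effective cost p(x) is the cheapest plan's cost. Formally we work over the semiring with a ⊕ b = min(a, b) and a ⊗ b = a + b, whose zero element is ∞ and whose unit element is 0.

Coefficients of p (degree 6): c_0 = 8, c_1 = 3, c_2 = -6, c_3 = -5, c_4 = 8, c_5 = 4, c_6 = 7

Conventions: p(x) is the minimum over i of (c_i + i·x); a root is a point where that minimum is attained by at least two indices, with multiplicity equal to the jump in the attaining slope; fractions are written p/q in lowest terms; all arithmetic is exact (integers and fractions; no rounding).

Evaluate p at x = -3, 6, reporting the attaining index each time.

p(-3) = min(8+0·(-3)=8, 3+1·(-3)=0, -6+2·(-3)=-12, -5+3·(-3)=-14, 8+4·(-3)=-4, 4+5·(-3)=-11, 7+6·(-3)=-11) = -14 (attained by i=3)
p(6) = min(8+0·6=8, 3+1·6=9, -6+2·6=6, -5+3·6=13, 8+4·6=32, 4+5·6=34, 7+6·6=43) = 6 (attained by i=2)
Answer: p(-3) = -14; p(6) = 6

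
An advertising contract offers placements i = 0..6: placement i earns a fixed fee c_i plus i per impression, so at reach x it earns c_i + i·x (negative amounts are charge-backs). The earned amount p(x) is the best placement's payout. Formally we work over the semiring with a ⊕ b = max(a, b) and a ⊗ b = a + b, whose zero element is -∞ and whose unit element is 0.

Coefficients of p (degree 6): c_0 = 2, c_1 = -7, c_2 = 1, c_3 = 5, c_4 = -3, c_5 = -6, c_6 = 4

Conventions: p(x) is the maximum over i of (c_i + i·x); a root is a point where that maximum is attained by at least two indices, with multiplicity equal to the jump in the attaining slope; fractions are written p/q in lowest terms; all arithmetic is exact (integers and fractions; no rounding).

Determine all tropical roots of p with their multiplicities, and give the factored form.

hull edge (i=0, c=2) to (i=3, c=5): slope 1, span 3
hull edge (i=3, c=5) to (i=6, c=4): slope -1/3, span 3
Factored form: p(x) = 4 ⊗ (x ⊕ (-1)) ⊗ (x ⊕ (-1)) ⊗ (x ⊕ (-1)) ⊗ (x ⊕ 1/3) ⊗ (x ⊕ 1/3) ⊗ (x ⊕ 1/3)
Answer: roots = -1 (mult 3), 1/3 (mult 3)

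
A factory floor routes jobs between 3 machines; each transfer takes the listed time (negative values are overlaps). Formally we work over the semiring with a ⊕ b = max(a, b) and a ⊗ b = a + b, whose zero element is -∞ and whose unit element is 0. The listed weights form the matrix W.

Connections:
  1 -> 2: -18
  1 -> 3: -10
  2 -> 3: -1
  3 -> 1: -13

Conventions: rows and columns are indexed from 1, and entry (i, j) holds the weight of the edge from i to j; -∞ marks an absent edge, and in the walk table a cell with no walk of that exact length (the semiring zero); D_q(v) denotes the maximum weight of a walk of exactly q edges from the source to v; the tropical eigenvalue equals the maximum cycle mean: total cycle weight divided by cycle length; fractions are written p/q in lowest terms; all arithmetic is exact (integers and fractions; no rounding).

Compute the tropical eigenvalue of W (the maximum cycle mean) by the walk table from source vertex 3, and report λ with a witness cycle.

q=0: [-∞, -∞, 0]
q=1: [-13, -∞, -∞]
q=2: [-∞, -31, -23]
q=3: [-36, -∞, -32]
Optimal cycle mean attained by: cycle 1->2->3->1, total (-18) + (-1) + (-13), length 3.
Answer: λ = -32/3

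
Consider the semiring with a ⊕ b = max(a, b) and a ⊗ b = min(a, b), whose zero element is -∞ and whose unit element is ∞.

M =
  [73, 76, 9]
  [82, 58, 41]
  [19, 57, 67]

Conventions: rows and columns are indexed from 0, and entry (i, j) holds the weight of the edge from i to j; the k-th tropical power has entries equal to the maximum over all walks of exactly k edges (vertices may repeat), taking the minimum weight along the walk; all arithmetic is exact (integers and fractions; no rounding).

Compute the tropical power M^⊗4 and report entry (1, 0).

M^⊗2:
  [76, 73, 41]
  [73, 76, 41]
  [57, 57, 67]
M^⊗3:
  [73, 76, 41]
  [76, 73, 41]
  [57, 57, 67]
M^⊗4:
  [76, 73, 41]
  [73, 76, 41]
  [57, 57, 67]
Key observation: the optimum is the walk 1->0->0->1->0, with weight 82 min 73 min 76 min 82 = 73.
Optimal value attained by: walk 1->0->0->1->0.
Answer: (M^⊗4)[1][0] = 73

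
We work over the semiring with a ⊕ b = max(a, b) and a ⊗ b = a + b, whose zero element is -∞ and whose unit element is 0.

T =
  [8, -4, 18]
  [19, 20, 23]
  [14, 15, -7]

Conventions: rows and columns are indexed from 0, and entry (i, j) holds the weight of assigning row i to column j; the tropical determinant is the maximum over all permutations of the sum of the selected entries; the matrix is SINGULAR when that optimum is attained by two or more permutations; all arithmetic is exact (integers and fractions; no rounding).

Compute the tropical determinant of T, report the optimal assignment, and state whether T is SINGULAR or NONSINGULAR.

σ = (0, 1, 2): 8 + 20 + (-7) = 21
σ = (0, 2, 1): 8 + 23 + 15 = 46
σ = (1, 0, 2): (-4) + 19 + (-7) = 8
σ = (1, 2, 0): (-4) + 23 + 14 = 33
σ = (2, 0, 1): 18 + 19 + 15 = 52
σ = (2, 1, 0): 18 + 20 + 14 = 52
Optimal value attained by: σ = (2, 0, 1).
Answer: det⊕(T) = 52; verdict: SINGULAR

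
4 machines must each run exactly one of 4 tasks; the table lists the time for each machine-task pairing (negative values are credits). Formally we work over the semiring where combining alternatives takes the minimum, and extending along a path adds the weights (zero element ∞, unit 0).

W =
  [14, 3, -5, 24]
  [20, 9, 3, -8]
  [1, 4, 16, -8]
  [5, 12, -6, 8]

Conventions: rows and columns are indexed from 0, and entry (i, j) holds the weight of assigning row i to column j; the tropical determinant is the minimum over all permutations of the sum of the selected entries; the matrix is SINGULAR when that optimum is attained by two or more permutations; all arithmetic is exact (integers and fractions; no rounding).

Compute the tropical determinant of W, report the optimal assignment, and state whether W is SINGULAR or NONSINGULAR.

σ = (0, 1, 2, 3): 14 + 9 + 16 + 8 = 47
σ = (0, 1, 3, 2): 14 + 9 + (-8) + (-6) = 9
σ = (0, 2, 1, 3): 14 + 3 + 4 + 8 = 29
σ = (0, 2, 3, 1): 14 + 3 + (-8) + 12 = 21
σ = (0, 3, 1, 2): 14 + (-8) + 4 + (-6) = 4
σ = (0, 3, 2, 1): 14 + (-8) + 16 + 12 = 34
σ = (1, 0, 2, 3): 3 + 20 + 16 + 8 = 47
σ = (1, 0, 3, 2): 3 + 20 + (-8) + (-6) = 9
σ = (1, 2, 0, 3): 3 + 3 + 1 + 8 = 15
σ = (1, 2, 3, 0): 3 + 3 + (-8) + 5 = 3
σ = (1, 3, 0, 2): 3 + (-8) + 1 + (-6) = -10
σ = (1, 3, 2, 0): 3 + (-8) + 16 + 5 = 16
σ = (2, 0, 1, 3): (-5) + 20 + 4 + 8 = 27
σ = (2, 0, 3, 1): (-5) + 20 + (-8) + 12 = 19
σ = (2, 1, 0, 3): (-5) + 9 + 1 + 8 = 13
σ = (2, 1, 3, 0): (-5) + 9 + (-8) + 5 = 1
σ = (2, 3, 0, 1): (-5) + (-8) + 1 + 12 = 0
σ = (2, 3, 1, 0): (-5) + (-8) + 4 + 5 = -4
σ = (3, 0, 1, 2): 24 + 20 + 4 + (-6) = 42
σ = (3, 0, 2, 1): 24 + 20 + 16 + 12 = 72
σ = (3, 1, 0, 2): 24 + 9 + 1 + (-6) = 28
σ = (3, 1, 2, 0): 24 + 9 + 16 + 5 = 54
σ = (3, 2, 0, 1): 24 + 3 + 1 + 12 = 40
σ = (3, 2, 1, 0): 24 + 3 + 4 + 5 = 36
Optimal value attained by: σ = (1, 3, 0, 2).
Answer: det⊕(W) = -10; verdict: NONSINGULAR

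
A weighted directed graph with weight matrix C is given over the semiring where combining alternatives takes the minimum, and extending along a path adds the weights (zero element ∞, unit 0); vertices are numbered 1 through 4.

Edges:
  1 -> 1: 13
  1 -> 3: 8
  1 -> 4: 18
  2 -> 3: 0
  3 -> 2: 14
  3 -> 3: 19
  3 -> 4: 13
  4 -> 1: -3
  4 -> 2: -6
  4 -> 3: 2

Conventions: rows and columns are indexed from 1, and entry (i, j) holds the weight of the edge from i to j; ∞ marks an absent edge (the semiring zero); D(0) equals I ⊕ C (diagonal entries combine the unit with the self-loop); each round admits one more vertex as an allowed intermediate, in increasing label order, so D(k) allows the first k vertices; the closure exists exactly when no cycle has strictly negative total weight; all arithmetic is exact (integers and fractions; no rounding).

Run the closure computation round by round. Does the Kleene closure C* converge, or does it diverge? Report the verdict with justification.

D(0):
  [0, ∞, 8, 18]
  [∞, 0, 0, ∞]
  [∞, 14, 0, 13]
  [-3, -6, 2, 0]
D(1):
  [0, ∞, 8, 18]
  [∞, 0, 0, ∞]
  [∞, 14, 0, 13]
  [-3, -6, 2, 0]
D(2):
  [0, ∞, 8, 18]
  [∞, 0, 0, ∞]
  [∞, 14, 0, 13]
  [-3, -6, -6, 0]
D(3):
  [0, 22, 8, 18]
  [∞, 0, 0, 13]
  [∞, 14, 0, 13]
  [-3, -6, -6, 0]
D(4):
  [0, 12, 8, 18]
  [10, 0, 0, 13]
  [10, 7, 0, 13]
  [-3, -6, -6, 0]
Key observation: every diagonal entry stays at the unit through all rounds, so no improving cycle exists.
Answer: CONVERGES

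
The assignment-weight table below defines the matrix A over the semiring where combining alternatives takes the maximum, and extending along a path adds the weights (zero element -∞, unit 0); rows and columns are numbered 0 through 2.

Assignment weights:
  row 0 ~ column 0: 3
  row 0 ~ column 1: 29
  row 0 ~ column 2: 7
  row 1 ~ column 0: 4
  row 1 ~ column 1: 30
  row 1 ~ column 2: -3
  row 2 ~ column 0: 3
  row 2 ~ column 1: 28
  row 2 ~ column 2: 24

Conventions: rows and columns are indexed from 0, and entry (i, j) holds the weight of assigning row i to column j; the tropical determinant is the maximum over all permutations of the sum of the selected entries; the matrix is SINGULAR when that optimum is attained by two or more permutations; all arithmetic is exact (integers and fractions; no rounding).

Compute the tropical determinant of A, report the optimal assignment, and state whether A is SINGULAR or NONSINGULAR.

σ = (0, 1, 2): 3 + 30 + 24 = 57
σ = (0, 2, 1): 3 + (-3) + 28 = 28
σ = (1, 0, 2): 29 + 4 + 24 = 57
σ = (1, 2, 0): 29 + (-3) + 3 = 29
σ = (2, 0, 1): 7 + 4 + 28 = 39
σ = (2, 1, 0): 7 + 30 + 3 = 40
Optimal value attained by: σ = (0, 1, 2).
Answer: det⊕(A) = 57; verdict: SINGULAR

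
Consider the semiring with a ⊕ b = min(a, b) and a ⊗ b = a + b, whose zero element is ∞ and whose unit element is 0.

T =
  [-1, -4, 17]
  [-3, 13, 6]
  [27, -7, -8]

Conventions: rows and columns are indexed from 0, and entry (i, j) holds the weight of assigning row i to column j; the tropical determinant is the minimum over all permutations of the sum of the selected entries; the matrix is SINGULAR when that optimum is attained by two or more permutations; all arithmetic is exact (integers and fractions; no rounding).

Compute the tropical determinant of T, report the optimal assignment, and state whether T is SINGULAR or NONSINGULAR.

σ = (0, 1, 2): (-1) + 13 + (-8) = 4
σ = (0, 2, 1): (-1) + 6 + (-7) = -2
σ = (1, 0, 2): (-4) + (-3) + (-8) = -15
σ = (1, 2, 0): (-4) + 6 + 27 = 29
σ = (2, 0, 1): 17 + (-3) + (-7) = 7
σ = (2, 1, 0): 17 + 13 + 27 = 57
Optimal value attained by: σ = (1, 0, 2).
Answer: det⊕(T) = -15; verdict: NONSINGULAR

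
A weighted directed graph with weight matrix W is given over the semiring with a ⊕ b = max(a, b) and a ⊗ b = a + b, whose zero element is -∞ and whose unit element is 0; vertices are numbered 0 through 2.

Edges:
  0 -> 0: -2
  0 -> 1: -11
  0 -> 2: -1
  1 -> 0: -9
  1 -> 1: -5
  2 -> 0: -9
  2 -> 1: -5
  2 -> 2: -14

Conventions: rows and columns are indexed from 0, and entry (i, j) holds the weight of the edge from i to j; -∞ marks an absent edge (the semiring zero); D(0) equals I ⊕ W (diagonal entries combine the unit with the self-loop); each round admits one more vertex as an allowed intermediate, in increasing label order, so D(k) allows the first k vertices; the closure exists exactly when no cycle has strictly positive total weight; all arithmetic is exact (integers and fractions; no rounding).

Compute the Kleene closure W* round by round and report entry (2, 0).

D(0):
  [0, -11, -1]
  [-9, 0, -∞]
  [-9, -5, 0]
D(1):
  [0, -11, -1]
  [-9, 0, -10]
  [-9, -5, 0]
D(2):
  [0, -11, -1]
  [-9, 0, -10]
  [-9, -5, 0]
D(3):
  [0, -6, -1]
  [-9, 0, -10]
  [-9, -5, 0]
Answer: W*[2][0] = -9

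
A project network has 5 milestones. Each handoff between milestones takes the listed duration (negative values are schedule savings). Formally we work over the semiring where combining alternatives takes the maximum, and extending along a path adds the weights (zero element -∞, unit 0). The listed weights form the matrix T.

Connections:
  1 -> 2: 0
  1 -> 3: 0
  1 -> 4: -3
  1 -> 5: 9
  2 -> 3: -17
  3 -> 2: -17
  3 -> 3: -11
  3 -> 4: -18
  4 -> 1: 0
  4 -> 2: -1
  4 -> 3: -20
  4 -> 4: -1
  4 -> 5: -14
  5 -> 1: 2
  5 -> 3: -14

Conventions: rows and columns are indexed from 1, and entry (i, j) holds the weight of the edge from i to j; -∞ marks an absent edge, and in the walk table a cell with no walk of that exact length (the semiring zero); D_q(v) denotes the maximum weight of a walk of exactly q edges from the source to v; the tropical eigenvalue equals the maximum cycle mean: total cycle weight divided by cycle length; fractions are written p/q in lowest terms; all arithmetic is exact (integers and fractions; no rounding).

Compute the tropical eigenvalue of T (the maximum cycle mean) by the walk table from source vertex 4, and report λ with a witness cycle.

q=0: [-∞, -∞, -∞, 0, -∞]
q=1: [0, -1, -20, -1, -14]
q=2: [-1, 0, 0, -2, 9]
q=3: [11, -1, -1, -3, 8]
q=4: [10, 11, 11, 8, 20]
q=5: [22, 10, 10, 7, 19]
Optimal cycle mean attained by: cycle 1->5->1, total 9 + 2, length 2.
Answer: λ = 11/2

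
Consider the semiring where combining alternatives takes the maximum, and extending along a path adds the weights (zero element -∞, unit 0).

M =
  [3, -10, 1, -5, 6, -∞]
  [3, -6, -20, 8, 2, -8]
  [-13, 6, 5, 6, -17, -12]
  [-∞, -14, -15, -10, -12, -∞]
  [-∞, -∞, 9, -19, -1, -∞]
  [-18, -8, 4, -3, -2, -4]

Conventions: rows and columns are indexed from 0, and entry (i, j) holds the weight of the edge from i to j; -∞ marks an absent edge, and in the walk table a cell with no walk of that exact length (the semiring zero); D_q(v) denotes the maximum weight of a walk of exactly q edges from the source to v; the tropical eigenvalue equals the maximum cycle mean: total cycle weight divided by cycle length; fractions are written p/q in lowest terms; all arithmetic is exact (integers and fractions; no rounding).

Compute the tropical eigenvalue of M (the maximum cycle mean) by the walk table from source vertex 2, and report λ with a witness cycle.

q=0: [-∞, -∞, 0, -∞, -∞, -∞]
q=1: [-13, 6, 5, 6, -17, -12]
q=2: [9, 11, 10, 14, 8, -2]
q=3: [14, 16, 17, 19, 15, 3]
q=4: [19, 23, 24, 24, 20, 8]
q=5: [26, 30, 29, 31, 25, 15]
q=6: [33, 35, 34, 38, 32, 22]
Optimal cycle mean attained by: cycle 0->4->2->1->0, total 6 + 9 + 6 + 3, length 4.
Answer: λ = 6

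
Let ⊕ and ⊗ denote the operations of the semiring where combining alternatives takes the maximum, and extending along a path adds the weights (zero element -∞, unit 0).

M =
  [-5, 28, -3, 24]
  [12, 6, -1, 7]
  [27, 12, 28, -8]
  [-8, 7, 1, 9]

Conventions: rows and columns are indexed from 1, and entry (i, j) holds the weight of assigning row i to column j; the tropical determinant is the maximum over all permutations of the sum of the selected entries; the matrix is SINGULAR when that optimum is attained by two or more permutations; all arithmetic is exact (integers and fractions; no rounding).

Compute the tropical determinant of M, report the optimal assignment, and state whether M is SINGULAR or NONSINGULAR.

σ = (1, 2, 3, 4): (-5) + 6 + 28 + 9 = 38
σ = (1, 2, 4, 3): (-5) + 6 + (-8) + 1 = -6
σ = (1, 3, 2, 4): (-5) + (-1) + 12 + 9 = 15
σ = (1, 3, 4, 2): (-5) + (-1) + (-8) + 7 = -7
σ = (1, 4, 2, 3): (-5) + 7 + 12 + 1 = 15
σ = (1, 4, 3, 2): (-5) + 7 + 28 + 7 = 37
σ = (2, 1, 3, 4): 28 + 12 + 28 + 9 = 77
σ = (2, 1, 4, 3): 28 + 12 + (-8) + 1 = 33
σ = (2, 3, 1, 4): 28 + (-1) + 27 + 9 = 63
σ = (2, 3, 4, 1): 28 + (-1) + (-8) + (-8) = 11
σ = (2, 4, 1, 3): 28 + 7 + 27 + 1 = 63
σ = (2, 4, 3, 1): 28 + 7 + 28 + (-8) = 55
σ = (3, 1, 2, 4): (-3) + 12 + 12 + 9 = 30
σ = (3, 1, 4, 2): (-3) + 12 + (-8) + 7 = 8
σ = (3, 2, 1, 4): (-3) + 6 + 27 + 9 = 39
σ = (3, 2, 4, 1): (-3) + 6 + (-8) + (-8) = -13
σ = (3, 4, 1, 2): (-3) + 7 + 27 + 7 = 38
σ = (3, 4, 2, 1): (-3) + 7 + 12 + (-8) = 8
σ = (4, 1, 2, 3): 24 + 12 + 12 + 1 = 49
σ = (4, 1, 3, 2): 24 + 12 + 28 + 7 = 71
σ = (4, 2, 1, 3): 24 + 6 + 27 + 1 = 58
σ = (4, 2, 3, 1): 24 + 6 + 28 + (-8) = 50
σ = (4, 3, 1, 2): 24 + (-1) + 27 + 7 = 57
σ = (4, 3, 2, 1): 24 + (-1) + 12 + (-8) = 27
Optimal value attained by: σ = (2, 1, 3, 4).
Answer: det⊕(M) = 77; verdict: NONSINGULAR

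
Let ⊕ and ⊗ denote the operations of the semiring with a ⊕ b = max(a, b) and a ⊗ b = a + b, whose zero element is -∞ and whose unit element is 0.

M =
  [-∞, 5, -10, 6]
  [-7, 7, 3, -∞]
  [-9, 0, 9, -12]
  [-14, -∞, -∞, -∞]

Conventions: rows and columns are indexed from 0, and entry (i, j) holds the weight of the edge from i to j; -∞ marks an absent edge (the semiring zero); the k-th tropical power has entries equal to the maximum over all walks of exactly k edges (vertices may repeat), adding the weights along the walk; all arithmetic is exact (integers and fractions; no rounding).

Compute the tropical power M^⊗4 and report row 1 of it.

M^⊗2:
  [-2, 12, 8, -22]
  [0, 14, 12, -1]
  [0, 9, 18, -3]
  [-∞, -9, -24, -8]
M^⊗3:
  [5, 19, 17, 4]
  [7, 21, 21, 6]
  [9, 18, 27, 6]
  [-16, -2, -6, -36]
M^⊗4:
  [12, 26, 26, 11]
  [14, 28, 30, 13]
  [18, 27, 36, 15]
  [-9, 5, 3, -10]
Answer: row 1 of M^⊗4 = [14, 28, 30, 13]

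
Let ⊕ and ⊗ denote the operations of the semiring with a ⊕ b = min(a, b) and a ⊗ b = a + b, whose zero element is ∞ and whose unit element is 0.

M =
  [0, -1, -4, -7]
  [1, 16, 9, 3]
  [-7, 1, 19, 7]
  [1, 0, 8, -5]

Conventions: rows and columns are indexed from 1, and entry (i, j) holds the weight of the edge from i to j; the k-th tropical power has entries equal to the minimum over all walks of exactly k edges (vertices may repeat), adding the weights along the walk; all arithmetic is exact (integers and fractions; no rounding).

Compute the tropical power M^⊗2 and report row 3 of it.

M^⊗2:
  [-11, -7, -4, -12]
  [1, 0, -3, -6]
  [-7, -8, -11, -14]
  [-4, -5, -3, -10]
Answer: row 3 of M^⊗2 = [-7, -8, -11, -14]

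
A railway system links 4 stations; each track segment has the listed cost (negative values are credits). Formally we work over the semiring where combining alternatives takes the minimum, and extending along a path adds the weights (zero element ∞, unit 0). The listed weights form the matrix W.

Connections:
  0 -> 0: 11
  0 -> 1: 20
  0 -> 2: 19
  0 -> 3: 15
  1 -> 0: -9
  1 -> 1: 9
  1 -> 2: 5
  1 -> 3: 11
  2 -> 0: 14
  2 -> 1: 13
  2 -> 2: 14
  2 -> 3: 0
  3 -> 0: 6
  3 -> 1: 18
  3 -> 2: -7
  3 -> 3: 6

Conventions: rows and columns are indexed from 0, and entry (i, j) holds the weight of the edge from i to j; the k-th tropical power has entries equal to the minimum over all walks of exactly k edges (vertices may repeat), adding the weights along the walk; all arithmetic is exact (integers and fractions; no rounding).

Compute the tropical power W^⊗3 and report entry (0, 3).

W^⊗2:
  [11, 29, 8, 19]
  [0, 11, 4, 5]
  [4, 18, -7, 6]
  [7, 6, -1, -7]
W^⊗3:
  [20, 21, 12, 8]
  [2, 17, -2, 4]
  [7, 6, -1, -7]
  [-3, 11, -14, -1]
Key observation: the optimum is the walk 0->3->2->3, with weight 15 + (-7) + 0 = 8.
Optimal value attained by: walk 0->3->2->3.
Answer: (W^⊗3)[0][3] = 8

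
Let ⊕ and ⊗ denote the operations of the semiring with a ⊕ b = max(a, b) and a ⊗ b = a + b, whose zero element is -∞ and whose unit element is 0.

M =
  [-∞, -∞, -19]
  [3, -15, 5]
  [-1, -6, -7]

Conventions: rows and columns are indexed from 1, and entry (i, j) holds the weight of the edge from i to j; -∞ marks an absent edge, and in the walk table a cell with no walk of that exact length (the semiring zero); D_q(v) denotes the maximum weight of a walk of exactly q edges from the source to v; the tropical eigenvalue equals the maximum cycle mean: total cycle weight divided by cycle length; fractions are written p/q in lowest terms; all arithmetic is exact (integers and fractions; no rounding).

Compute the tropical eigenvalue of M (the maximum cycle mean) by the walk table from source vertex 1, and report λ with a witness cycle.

q=0: [0, -∞, -∞]
q=1: [-∞, -∞, -19]
q=2: [-20, -25, -26]
q=3: [-22, -32, -20]
Optimal cycle mean attained by: cycle 2->3->2, total 5 + (-6), length 2.
Answer: λ = -1/2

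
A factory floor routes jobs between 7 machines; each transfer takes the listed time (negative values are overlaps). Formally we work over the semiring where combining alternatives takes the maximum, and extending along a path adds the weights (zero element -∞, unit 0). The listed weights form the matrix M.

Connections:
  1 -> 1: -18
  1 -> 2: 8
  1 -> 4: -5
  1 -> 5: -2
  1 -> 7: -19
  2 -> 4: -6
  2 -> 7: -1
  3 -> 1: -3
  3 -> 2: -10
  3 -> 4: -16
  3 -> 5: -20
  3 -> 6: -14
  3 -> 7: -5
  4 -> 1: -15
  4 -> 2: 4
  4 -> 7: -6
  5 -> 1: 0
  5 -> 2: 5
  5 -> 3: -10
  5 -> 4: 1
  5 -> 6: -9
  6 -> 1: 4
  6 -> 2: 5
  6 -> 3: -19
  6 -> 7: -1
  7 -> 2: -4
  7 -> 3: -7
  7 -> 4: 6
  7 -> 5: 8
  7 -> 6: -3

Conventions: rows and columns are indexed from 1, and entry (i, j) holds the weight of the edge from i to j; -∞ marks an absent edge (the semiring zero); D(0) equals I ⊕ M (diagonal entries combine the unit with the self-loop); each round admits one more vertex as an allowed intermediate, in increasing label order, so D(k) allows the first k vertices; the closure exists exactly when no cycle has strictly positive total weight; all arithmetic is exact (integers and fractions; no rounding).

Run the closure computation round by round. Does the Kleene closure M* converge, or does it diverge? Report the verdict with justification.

D(0):
  [0, 8, -∞, -5, -2, -∞, -19]
  [-∞, 0, -∞, -6, -∞, -∞, -1]
  [-3, -10, 0, -16, -20, -14, -5]
  [-15, 4, -∞, 0, -∞, -∞, -6]
  [0, 5, -10, 1, 0, -9, -∞]
  [4, 5, -19, -∞, -∞, 0, -1]
  [-∞, -4, -7, 6, 8, -3, 0]
D(1):
  [0, 8, -∞, -5, -2, -∞, -19]
  [-∞, 0, -∞, -6, -∞, -∞, -1]
  [-3, 5, 0, -8, -5, -14, -5]
  [-15, 4, -∞, 0, -17, -∞, -6]
  [0, 8, -10, 1, 0, -9, -19]
  [4, 12, -19, -1, 2, 0, -1]
  [-∞, -4, -7, 6, 8, -3, 0]
D(2):
  [0, 8, -∞, 2, -2, -∞, 7]
  [-∞, 0, -∞, -6, -∞, -∞, -1]
  [-3, 5, 0, -1, -5, -14, 4]
  [-15, 4, -∞, 0, -17, -∞, 3]
  [0, 8, -10, 2, 0, -9, 7]
  [4, 12, -19, 6, 2, 0, 11]
  [-∞, -4, -7, 6, 8, -3, 0]
D(3):
  [0, 8, -∞, 2, -2, -∞, 7]
  [-∞, 0, -∞, -6, -∞, -∞, -1]
  [-3, 5, 0, -1, -5, -14, 4]
  [-15, 4, -∞, 0, -17, -∞, 3]
  [0, 8, -10, 2, 0, -9, 7]
  [4, 12, -19, 6, 2, 0, 11]
  [-10, -2, -7, 6, 8, -3, 0]
Detection: at round 4, diagonal entry (7, 7) turns strictly positive.
Key observation: the cycle 7->4->2->7 has total weight 6 + 4 + (-1), which is strictly positive.
Answer: DIVERGES — positive cycle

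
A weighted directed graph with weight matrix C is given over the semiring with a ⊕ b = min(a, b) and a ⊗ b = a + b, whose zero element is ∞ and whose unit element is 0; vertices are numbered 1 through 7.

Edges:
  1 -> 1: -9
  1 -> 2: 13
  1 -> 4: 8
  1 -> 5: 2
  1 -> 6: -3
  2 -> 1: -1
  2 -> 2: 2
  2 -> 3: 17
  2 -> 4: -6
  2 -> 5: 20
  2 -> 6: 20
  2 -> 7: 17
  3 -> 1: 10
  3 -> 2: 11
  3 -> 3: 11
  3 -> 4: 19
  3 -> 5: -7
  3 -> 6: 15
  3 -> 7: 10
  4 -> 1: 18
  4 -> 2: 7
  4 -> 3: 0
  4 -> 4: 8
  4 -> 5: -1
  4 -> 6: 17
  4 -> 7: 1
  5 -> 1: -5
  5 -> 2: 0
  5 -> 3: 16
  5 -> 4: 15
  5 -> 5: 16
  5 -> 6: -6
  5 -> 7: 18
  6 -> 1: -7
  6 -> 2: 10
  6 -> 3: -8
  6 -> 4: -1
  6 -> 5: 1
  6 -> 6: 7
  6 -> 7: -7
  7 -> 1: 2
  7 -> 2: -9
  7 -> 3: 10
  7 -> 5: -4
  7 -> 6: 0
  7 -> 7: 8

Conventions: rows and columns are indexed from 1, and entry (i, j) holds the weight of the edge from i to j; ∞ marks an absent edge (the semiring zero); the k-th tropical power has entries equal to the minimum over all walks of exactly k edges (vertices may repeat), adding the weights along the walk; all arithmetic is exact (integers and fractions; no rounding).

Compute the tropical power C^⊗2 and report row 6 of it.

C^⊗2:
  [-18, 2, -11, -4, -7, -12, -10]
  [-10, 1, -6, -4, -7, -4, -5]
  [-12, -7, 7, 5, 4, -13, 8]
  [-6, -8, 8, 1, -7, -7, 9]
  [-14, 2, -14, -7, -5, -8, -13]
  [-16, -16, -1, 1, -15, -10, 0]
  [-10, -7, -8, -15, 1, -10, -7]
Answer: row 6 of C^⊗2 = [-16, -16, -1, 1, -15, -10, 0]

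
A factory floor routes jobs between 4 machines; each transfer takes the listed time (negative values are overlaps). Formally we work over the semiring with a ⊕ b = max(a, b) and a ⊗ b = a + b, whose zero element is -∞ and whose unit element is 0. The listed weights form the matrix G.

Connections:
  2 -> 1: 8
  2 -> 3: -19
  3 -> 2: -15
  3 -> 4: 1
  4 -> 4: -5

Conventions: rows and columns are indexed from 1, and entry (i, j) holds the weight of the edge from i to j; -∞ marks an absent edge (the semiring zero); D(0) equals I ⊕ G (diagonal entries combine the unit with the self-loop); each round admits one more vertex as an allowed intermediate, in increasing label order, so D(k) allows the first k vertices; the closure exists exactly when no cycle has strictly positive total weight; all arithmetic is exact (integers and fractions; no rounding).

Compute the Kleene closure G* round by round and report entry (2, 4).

D(0):
  [0, -∞, -∞, -∞]
  [8, 0, -19, -∞]
  [-∞, -15, 0, 1]
  [-∞, -∞, -∞, 0]
D(1):
  [0, -∞, -∞, -∞]
  [8, 0, -19, -∞]
  [-∞, -15, 0, 1]
  [-∞, -∞, -∞, 0]
D(2):
  [0, -∞, -∞, -∞]
  [8, 0, -19, -∞]
  [-7, -15, 0, 1]
  [-∞, -∞, -∞, 0]
D(3):
  [0, -∞, -∞, -∞]
  [8, 0, -19, -18]
  [-7, -15, 0, 1]
  [-∞, -∞, -∞, 0]
D(4):
  [0, -∞, -∞, -∞]
  [8, 0, -19, -18]
  [-7, -15, 0, 1]
  [-∞, -∞, -∞, 0]
Answer: G*[2][4] = -18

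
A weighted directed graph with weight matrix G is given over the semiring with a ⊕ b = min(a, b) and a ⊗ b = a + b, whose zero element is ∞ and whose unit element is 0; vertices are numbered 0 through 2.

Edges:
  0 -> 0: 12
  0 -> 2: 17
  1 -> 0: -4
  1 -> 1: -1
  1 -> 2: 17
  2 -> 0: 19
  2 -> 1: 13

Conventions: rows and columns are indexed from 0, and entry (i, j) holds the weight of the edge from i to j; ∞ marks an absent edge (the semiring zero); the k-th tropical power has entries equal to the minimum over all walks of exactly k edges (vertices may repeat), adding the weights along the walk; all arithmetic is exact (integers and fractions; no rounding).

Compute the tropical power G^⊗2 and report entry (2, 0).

G^⊗2:
  [24, 30, 29]
  [-5, -2, 13]
  [9, 12, 30]
Key observation: the optimum is the walk 2->1->0, with weight 13 + (-4) = 9.
Optimal value attained by: walk 2->1->0.
Answer: (G^⊗2)[2][0] = 9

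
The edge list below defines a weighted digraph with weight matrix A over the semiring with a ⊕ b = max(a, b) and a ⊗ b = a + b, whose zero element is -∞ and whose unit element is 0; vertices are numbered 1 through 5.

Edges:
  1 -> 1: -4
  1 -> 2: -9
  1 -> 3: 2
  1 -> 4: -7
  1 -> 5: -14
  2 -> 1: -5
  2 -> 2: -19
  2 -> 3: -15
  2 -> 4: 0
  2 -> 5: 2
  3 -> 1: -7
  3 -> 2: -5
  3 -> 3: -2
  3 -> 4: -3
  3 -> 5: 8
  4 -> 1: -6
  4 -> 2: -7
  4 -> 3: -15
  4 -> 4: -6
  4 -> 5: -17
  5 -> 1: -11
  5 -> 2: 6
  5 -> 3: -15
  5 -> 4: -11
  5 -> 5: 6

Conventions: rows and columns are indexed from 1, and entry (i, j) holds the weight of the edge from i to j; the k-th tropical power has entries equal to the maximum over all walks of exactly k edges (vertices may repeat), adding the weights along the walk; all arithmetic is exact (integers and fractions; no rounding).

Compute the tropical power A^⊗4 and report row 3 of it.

A^⊗2:
  [-5, -3, 0, -1, 10]
  [-6, 8, -3, -6, 8]
  [-3, 14, -4, -3, 14]
  [-10, -11, -4, -7, -5]
  [1, 12, -9, 6, 12]
A^⊗3:
  [-1, 16, -2, -1, 16]
  [3, 14, -4, 8, 14]
  [9, 20, -1, 14, 20]
  [-11, 1, -6, -7, 4]
  [7, 18, 3, 12, 18]
A^⊗4:
  [11, 22, 1, 16, 22]
  [9, 20, 5, 14, 20]
  [15, 26, 11, 20, 26]
  [-4, 10, -8, 1, 10]
  [13, 24, 9, 18, 24]
Answer: row 3 of A^⊗4 = [15, 26, 11, 20, 26]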